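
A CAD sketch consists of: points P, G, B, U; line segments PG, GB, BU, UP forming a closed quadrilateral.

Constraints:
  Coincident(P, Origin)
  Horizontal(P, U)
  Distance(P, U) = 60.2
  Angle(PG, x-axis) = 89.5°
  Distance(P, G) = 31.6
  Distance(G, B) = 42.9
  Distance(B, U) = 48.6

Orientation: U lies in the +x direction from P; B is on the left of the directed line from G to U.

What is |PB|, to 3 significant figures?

60.7

Checks: |GB| = 42.90 ✓; |BU| = 48.60 ✓.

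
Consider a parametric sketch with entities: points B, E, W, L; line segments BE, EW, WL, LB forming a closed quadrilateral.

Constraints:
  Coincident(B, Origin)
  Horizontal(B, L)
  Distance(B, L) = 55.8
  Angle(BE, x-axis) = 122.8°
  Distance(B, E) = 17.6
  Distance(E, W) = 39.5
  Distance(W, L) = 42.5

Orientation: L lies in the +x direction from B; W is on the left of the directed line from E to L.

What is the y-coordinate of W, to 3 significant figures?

30.8

Checks: |EW| = 39.50 ✓; |WL| = 42.50 ✓.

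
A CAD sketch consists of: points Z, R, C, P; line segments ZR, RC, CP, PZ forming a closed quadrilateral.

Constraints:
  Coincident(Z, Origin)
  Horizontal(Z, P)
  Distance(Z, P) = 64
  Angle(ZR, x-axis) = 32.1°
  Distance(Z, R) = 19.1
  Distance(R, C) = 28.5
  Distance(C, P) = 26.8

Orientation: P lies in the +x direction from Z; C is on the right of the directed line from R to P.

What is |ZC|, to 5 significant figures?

39.126

Checks: Z = (0.00, 0.00) ✓; |RC| = 28.50 ✓; |CP| = 26.80 ✓.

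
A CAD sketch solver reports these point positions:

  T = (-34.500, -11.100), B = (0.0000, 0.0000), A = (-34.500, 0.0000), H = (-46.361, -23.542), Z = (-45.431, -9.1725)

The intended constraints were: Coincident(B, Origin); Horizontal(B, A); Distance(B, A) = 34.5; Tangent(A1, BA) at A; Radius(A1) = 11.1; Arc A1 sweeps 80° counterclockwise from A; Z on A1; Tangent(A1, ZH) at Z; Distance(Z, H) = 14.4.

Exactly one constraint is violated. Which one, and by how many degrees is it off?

Tangent(A1, ZH) at Z — off by 6.30°.

B = (0.00, 0.00) ✓; B.y = 0.00, A.y = 0.00 ✓; |BA| = 34.50 ✓; ∠(TA, AB) = 90.00° ✓; |TA| = 11.10 ✓; bearing(T→Z) − bearing(T→A) = 80.00° ✓; |TZ| = 11.10 ✓; ∠(TZ, ZH) = 83.70° ✗; |ZH| = 14.40 ✓.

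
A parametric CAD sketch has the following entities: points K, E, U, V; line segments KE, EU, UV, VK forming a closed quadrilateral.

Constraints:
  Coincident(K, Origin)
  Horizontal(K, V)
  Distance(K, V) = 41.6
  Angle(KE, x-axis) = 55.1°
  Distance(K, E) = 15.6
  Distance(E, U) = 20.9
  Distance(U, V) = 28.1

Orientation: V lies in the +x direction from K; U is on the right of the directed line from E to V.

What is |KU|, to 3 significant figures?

16.2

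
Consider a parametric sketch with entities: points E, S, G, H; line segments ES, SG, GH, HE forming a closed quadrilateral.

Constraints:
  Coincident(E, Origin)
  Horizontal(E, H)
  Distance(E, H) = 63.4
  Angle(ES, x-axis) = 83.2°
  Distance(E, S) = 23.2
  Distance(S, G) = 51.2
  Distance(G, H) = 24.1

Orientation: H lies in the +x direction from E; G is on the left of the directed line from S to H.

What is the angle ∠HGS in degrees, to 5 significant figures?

114.09°

Checks: |SG| = 51.20 ✓; |GH| = 24.10 ✓.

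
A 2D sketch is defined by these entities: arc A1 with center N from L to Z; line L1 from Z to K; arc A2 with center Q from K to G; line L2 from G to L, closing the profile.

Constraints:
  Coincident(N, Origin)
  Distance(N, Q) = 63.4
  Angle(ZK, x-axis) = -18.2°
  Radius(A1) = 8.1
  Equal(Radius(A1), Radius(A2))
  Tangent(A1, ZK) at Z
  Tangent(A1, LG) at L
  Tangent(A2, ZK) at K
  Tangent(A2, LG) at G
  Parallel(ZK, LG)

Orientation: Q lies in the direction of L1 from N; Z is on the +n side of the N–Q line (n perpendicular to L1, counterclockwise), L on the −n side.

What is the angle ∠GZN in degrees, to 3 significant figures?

75.7°

The slot axis is L1's direction at -18.2°, so u = (cos -18.2°, sin -18.2°) = (0.950, -0.312) and n = (−sin -18.2°, cos -18.2°) = (0.312, 0.950). N is at the origin and Q lies 63.4 along u from N, so Q = 63.4·u = (60.2, -19.8). Tangency of A1 to both parallel lines with radius 8.1 puts Z and L at N ± 8.1·n: Z = (2.53, 7.69), L = (-2.53, -7.69). Equal radii place K and G the same way about Q: K = Q + 8.1·n = (62.8, -12.1), G = Q − 8.1·n = (57.7, -27.5). Then cos ∠GZN = ZG·ZN / (|ZG||ZN|), giving 75.7°.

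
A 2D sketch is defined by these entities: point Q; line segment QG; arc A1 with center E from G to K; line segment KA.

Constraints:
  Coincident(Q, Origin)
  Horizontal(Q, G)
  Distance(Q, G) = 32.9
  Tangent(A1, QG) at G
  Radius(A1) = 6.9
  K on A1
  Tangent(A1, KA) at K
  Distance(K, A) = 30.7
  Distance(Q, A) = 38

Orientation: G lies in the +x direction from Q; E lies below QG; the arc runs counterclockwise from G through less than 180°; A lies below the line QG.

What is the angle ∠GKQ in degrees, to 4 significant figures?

133.6°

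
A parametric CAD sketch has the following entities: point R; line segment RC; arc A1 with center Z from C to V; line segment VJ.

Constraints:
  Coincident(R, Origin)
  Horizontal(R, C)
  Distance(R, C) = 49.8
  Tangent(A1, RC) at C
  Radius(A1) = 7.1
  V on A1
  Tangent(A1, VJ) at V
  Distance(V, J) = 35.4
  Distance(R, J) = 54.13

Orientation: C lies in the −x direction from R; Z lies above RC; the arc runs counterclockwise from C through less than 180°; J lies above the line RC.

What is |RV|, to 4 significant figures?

43.22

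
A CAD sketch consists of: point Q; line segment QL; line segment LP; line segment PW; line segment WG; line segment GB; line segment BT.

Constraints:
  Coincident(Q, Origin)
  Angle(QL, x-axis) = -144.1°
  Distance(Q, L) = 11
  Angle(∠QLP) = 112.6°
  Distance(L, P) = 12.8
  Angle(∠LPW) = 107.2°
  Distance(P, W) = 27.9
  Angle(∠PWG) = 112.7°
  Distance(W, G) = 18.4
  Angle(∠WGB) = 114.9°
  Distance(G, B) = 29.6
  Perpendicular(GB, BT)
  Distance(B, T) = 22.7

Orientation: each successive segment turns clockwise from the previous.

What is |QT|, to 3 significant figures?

7.68

Q is at the origin; QL runs at -144.1° with length 11.0, so L = (-8.91, -6.45). ∠QLP = 112.6° gives LP at 148° from the x-axis; with |LP| = 12.8, P = (-19.8, 0.238). ∠LPW = 107.2° gives PW at 75.7° from the x-axis; with |PW| = 27.9, W = (-12.9, 27.3). ∠PWG = 112.7° gives WG at 8.40° from the x-axis; with |WG| = 18.4, G = (5.27, 30.0). ∠WGB = 114.9° gives GB at -56.7° from the x-axis; with |GB| = 29.6, B = (21.5, 5.22). GB ⟂ BT, so BT runs at -147°; with |BT| = 22.7, T = (2.55, -7.24). Then |QT| = |T − Q| = 7.68.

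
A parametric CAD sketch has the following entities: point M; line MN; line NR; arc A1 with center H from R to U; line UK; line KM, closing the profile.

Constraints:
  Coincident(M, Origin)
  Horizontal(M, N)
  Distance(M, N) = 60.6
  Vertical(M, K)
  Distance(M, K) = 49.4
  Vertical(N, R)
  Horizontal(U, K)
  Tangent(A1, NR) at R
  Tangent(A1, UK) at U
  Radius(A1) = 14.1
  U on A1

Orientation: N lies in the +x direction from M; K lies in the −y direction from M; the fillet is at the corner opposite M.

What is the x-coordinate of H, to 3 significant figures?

46.5

M is at the origin; M and N share the same y with |MN| = 60.6 and N on the +x side, so N = (60.6, 0.00). MK is vertical with |MK| = 49.4 and K on the −y side, so K = (0.00, -49.4). The virtual corner opposite M is at (60.6, -49.4). Since A1 is tangent to NR there, HR ⟂ NR and the tangent condition forces HU to be normal to UK, with radius 14.1, so the center H sits 14.1 in from both sides at H = (46.5, -35.3). So H.x = 46.5.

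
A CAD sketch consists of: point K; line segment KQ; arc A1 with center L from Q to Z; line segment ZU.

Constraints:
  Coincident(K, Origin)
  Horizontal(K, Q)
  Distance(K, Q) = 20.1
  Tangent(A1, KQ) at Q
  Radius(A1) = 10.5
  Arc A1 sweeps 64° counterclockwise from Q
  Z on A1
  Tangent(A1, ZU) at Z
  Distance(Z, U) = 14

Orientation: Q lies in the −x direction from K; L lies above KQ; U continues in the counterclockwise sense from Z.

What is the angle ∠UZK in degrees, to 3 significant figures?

92.9°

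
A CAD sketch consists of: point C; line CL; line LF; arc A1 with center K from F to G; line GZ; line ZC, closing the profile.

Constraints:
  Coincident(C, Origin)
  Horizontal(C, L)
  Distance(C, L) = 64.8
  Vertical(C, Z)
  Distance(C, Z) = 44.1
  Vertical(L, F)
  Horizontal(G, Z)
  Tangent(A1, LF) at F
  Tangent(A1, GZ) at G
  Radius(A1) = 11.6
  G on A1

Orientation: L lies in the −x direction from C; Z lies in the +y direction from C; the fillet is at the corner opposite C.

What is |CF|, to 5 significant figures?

72.493

C is at the origin; C and L share the same y with |CL| = 64.8 and L on the −x side, so L = (-64.800, 0.0000). CZ is vertical with |CZ| = 44.1 and Z on the +y side, so Z = (0.0000, 44.100). The virtual corner opposite C is at (-64.800, 44.100). A1 meets LF tangentially, so KF is at right angles to LF and the tangent condition forces KG to be normal to GZ, with radius 11.6, so the center K sits 11.6 in from both sides at K = (-53.200, 32.500). That places the tangent points at F = (-64.800, 32.500) on LF and G = (-53.200, 44.100) on GZ. Then |CF| = |F − C| = 72.493.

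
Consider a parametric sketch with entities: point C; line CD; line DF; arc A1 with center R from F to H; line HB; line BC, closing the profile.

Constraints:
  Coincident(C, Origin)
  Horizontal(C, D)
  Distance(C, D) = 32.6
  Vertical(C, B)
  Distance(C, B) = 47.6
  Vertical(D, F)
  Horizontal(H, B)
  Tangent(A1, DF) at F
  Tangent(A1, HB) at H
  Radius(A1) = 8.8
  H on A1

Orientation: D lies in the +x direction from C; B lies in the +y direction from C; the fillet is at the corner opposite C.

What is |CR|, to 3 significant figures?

45.5

C is at the origin; CD is horizontal with |CD| = 32.6 and D on the +x side, so D = (32.6, 0.00). C and B share the same x with |CB| = 47.6 and B on the +y side, so B = (0.00, 47.6). The virtual corner opposite C is at (32.6, 47.6). Since A1 is tangent to DF there, RF ⟂ DF and since A1 is tangent to HB there, RH ⟂ HB, with radius 8.8, so the center R sits 8.8 in from both sides at R = (23.8, 38.8). Then |CR| = |R − C| = 45.5.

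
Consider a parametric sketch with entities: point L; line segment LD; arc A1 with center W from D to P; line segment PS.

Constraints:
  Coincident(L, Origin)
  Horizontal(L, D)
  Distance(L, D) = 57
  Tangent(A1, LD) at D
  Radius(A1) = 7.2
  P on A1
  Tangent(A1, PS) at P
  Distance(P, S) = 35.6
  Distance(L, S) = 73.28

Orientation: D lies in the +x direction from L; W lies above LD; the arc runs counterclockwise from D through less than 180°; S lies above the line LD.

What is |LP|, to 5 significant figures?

64.652

L is at the origin; LD is horizontal with |LD| = 57.0 and D on the +x side, so D = (57.000, 0.0000). A1 meets LD tangentially, so WD is at right angles to LD, so W = D + (0, 7.2) = (57.000, 7.2000). Since WP ⟂ PS (tangency), |WS| = √(7.2² + 35.6²) = 36.321 regardless of where P sits on A1. So S lies on both circle(L, 73.28) and circle(W, 36.321); the above-LD intersection is S = (58.997, 43.466). P is the foot of the tangent from S: P = (64.125, 8.2371).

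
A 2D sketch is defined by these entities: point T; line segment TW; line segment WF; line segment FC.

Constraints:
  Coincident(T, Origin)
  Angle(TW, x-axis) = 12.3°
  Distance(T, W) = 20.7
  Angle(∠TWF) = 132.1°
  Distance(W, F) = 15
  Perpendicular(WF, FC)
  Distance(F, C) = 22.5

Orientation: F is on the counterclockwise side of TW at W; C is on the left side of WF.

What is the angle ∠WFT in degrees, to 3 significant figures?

28.0°

T is at the origin; TW runs at 12.3° with length 20.7, so W = 20.7·(cos 12.3°, sin 12.3°) = (20.2, 4.41). ∠TWF = 132.1°, so WF runs at 12.3° + (180° − 132.1°) = 60.2° from the x-axis; with |WF| = 15.0, F = W + 15.0·(cos 60.2°, sin 60.2°) = (27.7, 17.4). Then cos ∠WFT = FW·FT / (|FW||FT|), giving 28.0°.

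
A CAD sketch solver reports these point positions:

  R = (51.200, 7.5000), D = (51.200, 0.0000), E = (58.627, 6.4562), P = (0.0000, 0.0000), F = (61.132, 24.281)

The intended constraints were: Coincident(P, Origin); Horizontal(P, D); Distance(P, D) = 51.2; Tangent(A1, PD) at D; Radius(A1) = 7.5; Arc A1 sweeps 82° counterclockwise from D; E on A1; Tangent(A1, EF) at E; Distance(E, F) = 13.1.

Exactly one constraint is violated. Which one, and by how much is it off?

Distance(E, F) = 13.1 — off by 4.90.

P = (0.00, 0.00) ✓; P.y = 0.00, D.y = 0.00 ✓; |PD| = 51.20 ✓; ∠(RD, DP) = 90.00° ✓; |RD| = 7.500 ✓; bearing(R→E) − bearing(R→D) = 82.00° ✓; |RE| = 7.500 ✓; ∠(RE, EF) = 90.00° ✓; |EF| = 18.00 ✗.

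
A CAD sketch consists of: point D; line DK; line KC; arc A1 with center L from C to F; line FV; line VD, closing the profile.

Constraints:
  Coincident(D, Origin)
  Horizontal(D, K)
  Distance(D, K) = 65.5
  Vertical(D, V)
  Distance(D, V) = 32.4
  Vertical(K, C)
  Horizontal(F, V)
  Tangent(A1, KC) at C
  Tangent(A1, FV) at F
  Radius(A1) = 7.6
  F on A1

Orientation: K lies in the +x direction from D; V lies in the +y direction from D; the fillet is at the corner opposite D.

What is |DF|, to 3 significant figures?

66.3

The virtual corner opposite D is at (65.5, 32.4). Since A1 is tangent to KC there, LC ⟂ KC and the tangent condition forces LF to be normal to FV, with radius 7.6, so the center L sits 7.6 in from both sides at L = (57.9, 24.8). That places the tangent points at C = (65.5, 24.8) on KC and F = (57.9, 32.4) on FV. Then |DF| = |F − D| = 66.3.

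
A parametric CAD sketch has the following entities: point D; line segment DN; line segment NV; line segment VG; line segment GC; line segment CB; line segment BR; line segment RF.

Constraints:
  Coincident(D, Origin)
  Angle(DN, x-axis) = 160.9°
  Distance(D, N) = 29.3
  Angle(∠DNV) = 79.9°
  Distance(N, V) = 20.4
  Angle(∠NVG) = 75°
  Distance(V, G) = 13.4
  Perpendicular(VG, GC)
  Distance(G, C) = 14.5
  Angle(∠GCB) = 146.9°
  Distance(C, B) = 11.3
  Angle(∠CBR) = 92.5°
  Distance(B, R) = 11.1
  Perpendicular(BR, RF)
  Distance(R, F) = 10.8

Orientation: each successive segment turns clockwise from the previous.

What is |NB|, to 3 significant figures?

4.69

The perpendicularity gives GC at right angles to VG, so GC runs at -134°; with |GC| = 14.5, C = (-18.2, 7.66). ∠GCB = 146.9° gives CB at -167° from the x-axis; with |CB| = 11.3, B = (-29.3, 5.17). Then |NB| = |B − N| = 4.69.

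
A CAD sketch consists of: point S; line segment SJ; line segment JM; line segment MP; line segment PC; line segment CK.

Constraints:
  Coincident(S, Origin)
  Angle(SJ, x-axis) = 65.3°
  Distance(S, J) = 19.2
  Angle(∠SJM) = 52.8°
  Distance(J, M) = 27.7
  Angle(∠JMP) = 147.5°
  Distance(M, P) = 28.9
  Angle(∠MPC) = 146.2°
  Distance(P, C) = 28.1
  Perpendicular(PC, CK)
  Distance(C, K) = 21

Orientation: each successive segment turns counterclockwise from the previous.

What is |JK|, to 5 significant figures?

66.470

S is at the origin; SJ runs at 65.3° with length 19.2, so J = (8.0230, 17.443). ∠SJM = 52.8° gives JM at -167.50° from the x-axis; with |JM| = 27.7, M = (-19.020, 11.448). ∠JMP = 147.5° gives MP at -135.00° from the x-axis; with |MP| = 28.9, P = (-39.456, -8.9874). ∠MPC = 146.2° gives PC at -101.20° from the x-axis; with |PC| = 28.1, C = (-44.914, -36.552). PC is perpendicular to CK, so CK runs at -11.200°; with |CK| = 21.0, K = (-24.314, -40.631). Then |JK| = |K − J| = 66.470.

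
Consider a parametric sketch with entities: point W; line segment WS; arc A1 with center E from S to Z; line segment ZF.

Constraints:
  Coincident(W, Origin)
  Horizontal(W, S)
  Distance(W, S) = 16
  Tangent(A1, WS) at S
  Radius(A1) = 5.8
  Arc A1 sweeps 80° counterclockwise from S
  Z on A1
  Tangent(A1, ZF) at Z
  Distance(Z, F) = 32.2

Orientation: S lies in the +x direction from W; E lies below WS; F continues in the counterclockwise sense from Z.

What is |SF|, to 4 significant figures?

38.21

On A1, S sits at bearing 90° from E; an 80° counterclockwise sweep puts Z at bearing 170°, so Z = E + 5.8·(cos 170°, sin 170°) = (10.29, -4.793). The tangent condition forces EZ to be normal to ZF, so ZF runs along (−sin 170°, cos 170°); with |ZF| = 32.2, F = (4.697, -36.50). Then |SF| = |F − S| = 38.21.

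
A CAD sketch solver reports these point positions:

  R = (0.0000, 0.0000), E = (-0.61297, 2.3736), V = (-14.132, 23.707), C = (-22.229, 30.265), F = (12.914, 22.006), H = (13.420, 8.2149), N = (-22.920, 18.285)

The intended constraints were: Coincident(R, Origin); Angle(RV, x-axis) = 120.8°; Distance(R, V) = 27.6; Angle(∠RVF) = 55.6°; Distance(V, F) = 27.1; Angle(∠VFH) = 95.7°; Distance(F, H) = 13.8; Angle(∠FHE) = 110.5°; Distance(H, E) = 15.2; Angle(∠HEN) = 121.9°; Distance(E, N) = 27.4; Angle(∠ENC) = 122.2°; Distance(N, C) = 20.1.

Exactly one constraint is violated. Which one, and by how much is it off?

Distance(N, C) = 20.1 — off by 8.10.

R = (0.00, 0.00) ✓; RV at 120.8° ✓; |RV| = 27.60 ✓; ∠RVF = 55.60° ✓; |VF| = 27.10 ✓; ∠VFH = 95.70° ✓; |FH| = 13.80 ✓; ∠FHE = 110.5° ✓; |HE| = 15.20 ✓; ∠HEN = 121.9° ✓; |EN| = 27.40 ✓; ∠ENC = 122.2° ✓; |NC| = 12.00 ✗.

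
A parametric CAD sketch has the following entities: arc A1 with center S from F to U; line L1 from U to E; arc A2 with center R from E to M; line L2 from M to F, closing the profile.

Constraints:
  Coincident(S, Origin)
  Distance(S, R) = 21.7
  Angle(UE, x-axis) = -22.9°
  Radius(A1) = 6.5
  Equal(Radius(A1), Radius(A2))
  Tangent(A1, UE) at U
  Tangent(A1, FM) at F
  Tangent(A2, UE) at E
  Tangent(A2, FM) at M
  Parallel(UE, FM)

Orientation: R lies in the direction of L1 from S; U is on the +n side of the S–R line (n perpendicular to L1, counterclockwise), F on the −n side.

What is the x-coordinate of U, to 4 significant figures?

2.529

S is at the origin and R lies 21.7 along u from S, so R = 21.7·u = (19.99, -8.444). Tangency of A1 to both parallel lines with radius 6.5 puts U and F at S ± 6.5·n: U = (2.529, 5.988), F = (-2.529, -5.988). So U.x = 2.529.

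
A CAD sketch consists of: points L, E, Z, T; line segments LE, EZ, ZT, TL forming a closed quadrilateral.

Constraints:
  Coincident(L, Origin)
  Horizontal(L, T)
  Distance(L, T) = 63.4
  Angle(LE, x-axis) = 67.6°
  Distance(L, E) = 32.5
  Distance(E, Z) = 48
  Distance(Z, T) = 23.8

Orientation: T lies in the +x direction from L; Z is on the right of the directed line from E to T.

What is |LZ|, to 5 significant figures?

41.977

Checks: |EZ| = 48.00 ✓; |ZT| = 23.80 ✓.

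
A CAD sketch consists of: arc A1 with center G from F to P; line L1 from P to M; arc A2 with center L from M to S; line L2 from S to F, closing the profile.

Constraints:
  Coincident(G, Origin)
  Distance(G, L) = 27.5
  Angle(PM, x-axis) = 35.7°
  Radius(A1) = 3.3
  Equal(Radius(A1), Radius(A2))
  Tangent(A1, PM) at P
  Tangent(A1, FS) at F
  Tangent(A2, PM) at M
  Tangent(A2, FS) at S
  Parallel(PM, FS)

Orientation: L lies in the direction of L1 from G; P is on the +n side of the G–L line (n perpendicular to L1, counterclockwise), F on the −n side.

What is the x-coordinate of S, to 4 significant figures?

24.26

The slot axis is L1's direction at 35.7°, so u = (cos 35.7°, sin 35.7°) = (0.8121, 0.5835) and n = (−sin 35.7°, cos 35.7°) = (-0.5835, 0.8121). G is at the origin and L lies 27.5 along u from G, so L = 27.5·u = (22.33, 16.05). Tangency of A1 to both parallel lines with radius 3.3 puts P and F at G ± 3.3·n: P = (-1.926, 2.680), F = (1.926, -2.680). Equal radii place M and S the same way about L: M = L + 3.3·n = (20.41, 18.73), S = L − 3.3·n = (24.26, 13.37). So S.x = 24.26.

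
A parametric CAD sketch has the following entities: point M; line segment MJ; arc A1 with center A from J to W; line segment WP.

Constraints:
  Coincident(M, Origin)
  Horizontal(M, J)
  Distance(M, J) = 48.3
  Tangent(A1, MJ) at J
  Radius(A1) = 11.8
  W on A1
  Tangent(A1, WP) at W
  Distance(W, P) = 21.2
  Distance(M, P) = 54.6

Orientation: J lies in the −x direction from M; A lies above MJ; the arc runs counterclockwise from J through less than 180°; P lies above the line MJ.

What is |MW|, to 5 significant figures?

39.596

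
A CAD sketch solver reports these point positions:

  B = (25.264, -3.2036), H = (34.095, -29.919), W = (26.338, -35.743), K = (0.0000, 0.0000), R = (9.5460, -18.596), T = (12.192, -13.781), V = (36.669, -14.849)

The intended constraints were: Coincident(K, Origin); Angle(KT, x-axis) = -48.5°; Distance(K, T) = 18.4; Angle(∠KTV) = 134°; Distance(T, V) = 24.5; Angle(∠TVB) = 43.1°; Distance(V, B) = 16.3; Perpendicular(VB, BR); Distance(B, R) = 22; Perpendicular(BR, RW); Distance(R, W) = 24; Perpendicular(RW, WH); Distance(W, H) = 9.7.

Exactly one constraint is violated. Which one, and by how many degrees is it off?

Perpendicular(RW, WH) — off by 7.50°.

K = (0.00, 0.00) ✓; KT at -48.50° ✓; |KT| = 18.40 ✓; ∠KTV = 134.0° ✓; |TV| = 24.50 ✓; ∠TVB = 43.10° ✓; |VB| = 16.30 ✓; ∠(VB, BR) = 90.00° ✓; |BR| = 22.00 ✓; ∠(BR, RW) = 90.00° ✓; |RW| = 24.00 ✓; ∠(RW, WH) = 82.50° ✗; |WH| = 9.700 ✓.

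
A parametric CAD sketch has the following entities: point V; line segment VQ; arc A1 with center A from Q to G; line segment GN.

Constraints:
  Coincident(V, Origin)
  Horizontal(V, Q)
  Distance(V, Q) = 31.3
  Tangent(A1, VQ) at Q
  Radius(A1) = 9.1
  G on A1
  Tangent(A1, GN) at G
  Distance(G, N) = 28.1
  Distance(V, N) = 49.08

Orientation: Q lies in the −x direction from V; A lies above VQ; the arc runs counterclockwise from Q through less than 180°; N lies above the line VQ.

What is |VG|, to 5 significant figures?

25.363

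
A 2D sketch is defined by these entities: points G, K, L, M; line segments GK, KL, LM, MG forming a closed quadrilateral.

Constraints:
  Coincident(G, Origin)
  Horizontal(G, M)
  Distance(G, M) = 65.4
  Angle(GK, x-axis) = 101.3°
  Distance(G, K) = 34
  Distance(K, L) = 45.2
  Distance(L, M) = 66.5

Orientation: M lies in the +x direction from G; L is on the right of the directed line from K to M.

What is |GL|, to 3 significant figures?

11.4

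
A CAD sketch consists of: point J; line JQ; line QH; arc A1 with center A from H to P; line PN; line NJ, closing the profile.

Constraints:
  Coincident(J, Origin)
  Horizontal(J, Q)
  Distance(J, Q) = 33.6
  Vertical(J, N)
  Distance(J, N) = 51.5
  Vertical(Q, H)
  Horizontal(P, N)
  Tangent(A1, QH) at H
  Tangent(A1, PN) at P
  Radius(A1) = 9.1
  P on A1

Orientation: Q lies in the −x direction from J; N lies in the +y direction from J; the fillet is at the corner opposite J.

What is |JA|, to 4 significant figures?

48.97

J is at the origin; JQ is horizontal with |JQ| = 33.6 and Q on the −x side, so Q = (-33.60, 0.000). J and N share the same x with |JN| = 51.5 and N on the +y side, so N = (0.000, 51.50). The virtual corner opposite J is at (-33.60, 51.50). A1 meets QH tangentially, so AH is at right angles to QH and A1 meets PN tangentially, so AP is at right angles to PN, with radius 9.1, so the center A sits 9.1 in from both sides at A = (-24.50, 42.40). Then |JA| = |A − J| = 48.97.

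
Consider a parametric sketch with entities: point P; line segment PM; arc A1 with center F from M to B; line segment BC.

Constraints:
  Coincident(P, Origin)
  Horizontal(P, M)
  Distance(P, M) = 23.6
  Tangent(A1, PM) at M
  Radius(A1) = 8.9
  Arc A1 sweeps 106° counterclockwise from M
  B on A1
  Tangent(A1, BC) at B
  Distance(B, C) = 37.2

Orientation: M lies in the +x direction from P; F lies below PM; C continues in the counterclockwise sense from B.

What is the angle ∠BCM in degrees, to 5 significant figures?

13.935°

P is at the origin; P and M share the same y with |PM| = 23.6 and M on the +x side, so M = (23.600, 0.0000). Tangency of A1 to PM means the radius FM is perpendicular to PM, so F = M + (0, -8.9) = (23.600, -8.9000). On A1, M sits at bearing 90° from F; a 106° counterclockwise sweep puts B at bearing 196°, so B = F + 8.9·(cos 196°, sin 196°) = (15.045, -11.353). Since A1 is tangent to BC there, FB ⟂ BC, so BC runs along (−sin 196°, cos 196°); with |BC| = 37.2, C = (25.298, -47.112). Then cos ∠BCM = CB·CM / (|CB||CM|), giving 13.935°.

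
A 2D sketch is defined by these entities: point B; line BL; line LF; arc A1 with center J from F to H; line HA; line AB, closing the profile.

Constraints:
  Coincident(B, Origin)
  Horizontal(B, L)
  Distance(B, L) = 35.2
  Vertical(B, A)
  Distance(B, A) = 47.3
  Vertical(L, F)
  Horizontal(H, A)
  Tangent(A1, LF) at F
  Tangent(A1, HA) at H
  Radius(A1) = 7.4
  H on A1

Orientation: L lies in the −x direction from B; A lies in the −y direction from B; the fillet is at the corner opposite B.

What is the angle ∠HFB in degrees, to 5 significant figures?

93.581°

B is at the origin; B and L share the same y with |BL| = 35.2 and L on the −x side, so L = (-35.200, 0.0000). B and A share the same x with |BA| = 47.3 and A on the −y side, so A = (0.0000, -47.300). The virtual corner opposite B is at (-35.200, -47.300). Tangency of A1 to LF means the radius JF is perpendicular to LF and the tangent condition forces JH to be normal to HA, with radius 7.4, so the center J sits 7.4 in from both sides at J = (-27.800, -39.900). That places the tangent points at F = (-35.200, -39.900) on LF and H = (-27.800, -47.300) on HA. Then cos ∠HFB = FH·FB / (|FH||FB|), giving 93.581°.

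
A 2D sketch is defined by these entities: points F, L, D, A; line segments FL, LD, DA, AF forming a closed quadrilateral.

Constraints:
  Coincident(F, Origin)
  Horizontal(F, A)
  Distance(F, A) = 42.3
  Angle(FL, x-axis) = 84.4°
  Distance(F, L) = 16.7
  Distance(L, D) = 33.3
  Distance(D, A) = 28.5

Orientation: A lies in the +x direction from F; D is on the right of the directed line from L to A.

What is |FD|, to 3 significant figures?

21.3

Checks: |FA| = 42.30 ✓; |FL| = 16.70 ✓; |LD| = 33.30 ✓; |DA| = 28.50 ✓.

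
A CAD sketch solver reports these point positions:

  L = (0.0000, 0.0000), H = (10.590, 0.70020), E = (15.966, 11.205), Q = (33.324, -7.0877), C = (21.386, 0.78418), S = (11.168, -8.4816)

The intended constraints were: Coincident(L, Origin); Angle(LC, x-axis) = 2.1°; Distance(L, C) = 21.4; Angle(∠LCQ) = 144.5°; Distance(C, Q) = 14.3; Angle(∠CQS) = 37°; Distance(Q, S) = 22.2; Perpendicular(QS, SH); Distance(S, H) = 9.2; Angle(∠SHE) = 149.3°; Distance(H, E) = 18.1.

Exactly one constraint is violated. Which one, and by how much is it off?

Distance(H, E) = 18.1 — off by 6.30.

L = (0.00, 0.00) ✓; LC at 2.100° ✓; |LC| = 21.40 ✓; ∠LCQ = 144.5° ✓; |CQ| = 14.30 ✓; ∠CQS = 37.00° ✓; |QS| = 22.20 ✓; ∠(QS, SH) = 90.00° ✓; |SH| = 9.200 ✓; ∠SHE = 149.3° ✓; |HE| = 11.80 ✗.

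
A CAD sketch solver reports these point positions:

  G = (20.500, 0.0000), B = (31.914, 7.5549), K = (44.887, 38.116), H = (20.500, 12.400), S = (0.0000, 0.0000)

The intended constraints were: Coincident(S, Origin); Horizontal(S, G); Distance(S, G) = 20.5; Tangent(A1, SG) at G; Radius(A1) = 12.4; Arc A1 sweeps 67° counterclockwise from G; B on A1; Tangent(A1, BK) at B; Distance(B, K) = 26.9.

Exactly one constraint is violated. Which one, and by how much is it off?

Distance(B, K) = 26.9 — off by 6.30.

S = (0.00, 0.00) ✓; S.y = 0.00, G.y = 0.00 ✓; |SG| = 20.50 ✓; ∠(HG, GS) = 90.00° ✓; |HG| = 12.40 ✓; bearing(H→B) − bearing(H→G) = 67.00° ✓; |HB| = 12.40 ✓; ∠(HB, BK) = 90.00° ✓; |BK| = 33.20 ✗.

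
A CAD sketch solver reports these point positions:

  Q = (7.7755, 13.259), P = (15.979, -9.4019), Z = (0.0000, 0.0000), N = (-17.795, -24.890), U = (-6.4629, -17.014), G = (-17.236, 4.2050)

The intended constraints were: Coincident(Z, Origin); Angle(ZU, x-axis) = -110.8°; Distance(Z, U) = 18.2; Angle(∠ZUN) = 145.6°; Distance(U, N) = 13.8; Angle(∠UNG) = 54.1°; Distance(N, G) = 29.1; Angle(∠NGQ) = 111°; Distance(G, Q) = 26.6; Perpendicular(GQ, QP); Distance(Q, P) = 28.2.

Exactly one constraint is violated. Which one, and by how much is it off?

Distance(Q, P) = 28.2 — off by 4.10.

Z = (0.00, 0.00) ✓; ZU at -110.8° ✓; |ZU| = 18.20 ✓; ∠ZUN = 145.6° ✓; |UN| = 13.80 ✓; ∠UNG = 54.10° ✓; |NG| = 29.10 ✓; ∠NGQ = 111.0° ✓; |GQ| = 26.60 ✓; ∠(GQ, QP) = 90.00° ✓; |QP| = 24.10 ✗.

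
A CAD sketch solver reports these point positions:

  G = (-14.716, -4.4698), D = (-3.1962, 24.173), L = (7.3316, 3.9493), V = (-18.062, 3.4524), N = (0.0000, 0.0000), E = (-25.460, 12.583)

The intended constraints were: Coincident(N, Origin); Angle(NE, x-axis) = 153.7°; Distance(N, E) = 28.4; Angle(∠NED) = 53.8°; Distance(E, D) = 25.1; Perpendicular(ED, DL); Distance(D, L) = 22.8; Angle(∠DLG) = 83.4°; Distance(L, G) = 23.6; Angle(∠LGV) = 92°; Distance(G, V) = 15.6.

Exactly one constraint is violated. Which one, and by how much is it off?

Distance(G, V) = 15.6 — off by 7.00.

N = (0.00, 0.00) ✓; NE at 153.7° ✓; |NE| = 28.40 ✓; ∠NED = 53.80° ✓; |ED| = 25.10 ✓; ∠(ED, DL) = 90.00° ✓; |DL| = 22.80 ✓; ∠DLG = 83.40° ✓; |LG| = 23.60 ✓; ∠LGV = 92.00° ✓; |GV| = 8.600 ✗.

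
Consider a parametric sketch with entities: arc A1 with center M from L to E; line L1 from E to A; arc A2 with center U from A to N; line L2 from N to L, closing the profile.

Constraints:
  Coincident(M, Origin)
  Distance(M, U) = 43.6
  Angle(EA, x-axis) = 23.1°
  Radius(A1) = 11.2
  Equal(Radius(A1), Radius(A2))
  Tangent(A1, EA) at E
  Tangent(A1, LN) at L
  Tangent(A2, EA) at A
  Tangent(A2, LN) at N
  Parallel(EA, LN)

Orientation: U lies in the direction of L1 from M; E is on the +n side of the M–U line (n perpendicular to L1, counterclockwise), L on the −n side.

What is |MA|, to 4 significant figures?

45.02

The slot axis is L1's direction at 23.1°, so u = (cos 23.1°, sin 23.1°) = (0.9198, 0.3923) and n = (−sin 23.1°, cos 23.1°) = (-0.3923, 0.9198). M is at the origin and U lies 43.6 along u from M, so U = 43.6·u = (40.10, 17.11). Tangency of A1 to both parallel lines with radius 11.2 puts E and L at M ± 11.2·n: E = (-4.394, 10.30), L = (4.394, -10.30). Equal radii place A and N the same way about U: A = U + 11.2·n = (35.71, 27.41), N = U − 11.2·n = (44.50, 6.804). Then |MA| = |A − M| = 45.02.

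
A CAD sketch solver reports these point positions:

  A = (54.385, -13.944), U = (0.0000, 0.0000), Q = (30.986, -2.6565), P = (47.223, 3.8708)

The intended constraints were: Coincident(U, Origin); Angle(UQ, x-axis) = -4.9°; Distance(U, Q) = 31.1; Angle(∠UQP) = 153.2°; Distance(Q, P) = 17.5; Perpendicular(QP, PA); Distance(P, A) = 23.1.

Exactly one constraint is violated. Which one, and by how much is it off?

Distance(P, A) = 23.1 — off by 3.90.

U = (0.00, 0.00) ✓; UQ at -4.900° ✓; |UQ| = 31.10 ✓; ∠UQP = 153.2° ✓; |QP| = 17.50 ✓; ∠(QP, PA) = 90.00° ✓; |PA| = 19.20 ✗.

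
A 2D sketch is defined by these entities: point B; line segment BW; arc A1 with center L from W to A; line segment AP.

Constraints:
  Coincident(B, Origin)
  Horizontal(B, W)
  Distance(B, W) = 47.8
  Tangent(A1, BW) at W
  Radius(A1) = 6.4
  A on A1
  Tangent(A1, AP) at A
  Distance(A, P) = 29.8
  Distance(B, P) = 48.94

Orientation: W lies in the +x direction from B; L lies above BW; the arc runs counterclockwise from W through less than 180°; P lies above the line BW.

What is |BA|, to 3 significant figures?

53.9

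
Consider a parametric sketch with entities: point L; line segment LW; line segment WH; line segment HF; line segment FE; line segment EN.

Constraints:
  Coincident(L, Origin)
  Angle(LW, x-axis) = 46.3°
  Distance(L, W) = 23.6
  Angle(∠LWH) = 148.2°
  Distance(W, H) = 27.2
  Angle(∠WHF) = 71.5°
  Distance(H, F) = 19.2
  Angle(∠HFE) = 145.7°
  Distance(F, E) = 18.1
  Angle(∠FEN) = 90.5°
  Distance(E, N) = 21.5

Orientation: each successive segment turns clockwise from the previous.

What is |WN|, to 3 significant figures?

13.8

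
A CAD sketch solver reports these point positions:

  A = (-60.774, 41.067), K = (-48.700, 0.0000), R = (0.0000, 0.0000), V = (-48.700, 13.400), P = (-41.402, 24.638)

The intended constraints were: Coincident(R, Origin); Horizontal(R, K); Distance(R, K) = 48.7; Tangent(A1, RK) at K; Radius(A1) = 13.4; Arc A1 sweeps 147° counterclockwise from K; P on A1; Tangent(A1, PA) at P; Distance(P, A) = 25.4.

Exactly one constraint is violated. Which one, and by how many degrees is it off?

Tangent(A1, PA) at P — off by 7.30°.

R = (0.00, 0.00) ✓; R.y = 0.00, K.y = 0.00 ✓; |RK| = 48.70 ✓; ∠(VK, KR) = 90.00° ✓; |VK| = 13.40 ✓; bearing(V→P) − bearing(V→K) = 147.0° ✓; |VP| = 13.40 ✓; ∠(VP, PA) = 97.30° ✗; |PA| = 25.40 ✓.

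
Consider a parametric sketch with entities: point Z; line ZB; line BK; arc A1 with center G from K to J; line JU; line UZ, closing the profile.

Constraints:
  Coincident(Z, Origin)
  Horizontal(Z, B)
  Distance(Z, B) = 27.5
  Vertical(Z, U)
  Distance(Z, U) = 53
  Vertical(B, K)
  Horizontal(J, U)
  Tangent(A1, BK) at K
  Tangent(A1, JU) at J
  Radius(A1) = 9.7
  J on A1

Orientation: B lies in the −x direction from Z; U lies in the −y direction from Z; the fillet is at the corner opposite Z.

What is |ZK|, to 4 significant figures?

51.29

Z is at the origin; Z and B share the same y with |ZB| = 27.5 and B on the −x side, so B = (-27.50, 0.000). ZU is vertical with |ZU| = 53.0 and U on the −y side, so U = (0.000, -53.00). The virtual corner opposite Z is at (-27.50, -53.00). The tangent condition forces GK to be normal to BK and since A1 is tangent to JU there, GJ ⟂ JU, with radius 9.7, so the center G sits 9.7 in from both sides at G = (-17.80, -43.30). That places the tangent points at K = (-27.50, -43.30) on BK and J = (-17.80, -53.00) on JU. Then |ZK| = |K − Z| = 51.29.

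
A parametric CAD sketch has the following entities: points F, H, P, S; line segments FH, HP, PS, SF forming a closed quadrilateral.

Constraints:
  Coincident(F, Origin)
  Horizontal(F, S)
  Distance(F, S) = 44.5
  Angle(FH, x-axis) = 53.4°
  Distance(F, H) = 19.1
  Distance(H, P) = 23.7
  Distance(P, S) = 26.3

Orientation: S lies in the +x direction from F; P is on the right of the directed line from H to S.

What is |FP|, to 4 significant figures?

20.42

Checks: |HP| = 23.70 ✓; |PS| = 26.30 ✓.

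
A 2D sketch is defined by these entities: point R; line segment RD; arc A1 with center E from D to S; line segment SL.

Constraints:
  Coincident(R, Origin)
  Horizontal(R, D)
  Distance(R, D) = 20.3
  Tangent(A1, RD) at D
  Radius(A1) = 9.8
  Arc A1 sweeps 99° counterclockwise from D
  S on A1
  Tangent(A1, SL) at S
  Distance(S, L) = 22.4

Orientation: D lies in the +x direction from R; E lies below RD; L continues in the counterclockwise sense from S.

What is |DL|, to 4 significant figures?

34.02

On A1, D sits at bearing 90° from E; a 99° counterclockwise sweep puts S at bearing 189°, so S = E + 9.8·(cos 189°, sin 189°) = (10.62, -11.33). Tangency of A1 to SL means the radius ES is perpendicular to SL, so SL runs along (−sin 189°, cos 189°); with |SL| = 22.4, L = (14.12, -33.46). Then |DL| = |L − D| = 34.02.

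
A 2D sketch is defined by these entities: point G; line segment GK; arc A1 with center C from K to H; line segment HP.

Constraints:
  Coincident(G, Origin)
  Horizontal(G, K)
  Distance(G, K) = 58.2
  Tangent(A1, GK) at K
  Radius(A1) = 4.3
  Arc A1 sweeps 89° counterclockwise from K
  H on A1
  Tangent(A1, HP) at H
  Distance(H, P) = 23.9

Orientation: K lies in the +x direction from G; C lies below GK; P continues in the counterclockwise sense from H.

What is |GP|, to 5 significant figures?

60.426

G is at the origin; GK is horizontal with |GK| = 58.2 and K on the +x side, so K = (58.200, 0.0000). Tangency of A1 to GK means the radius CK is perpendicular to GK, so C = K + (0, -4.3) = (58.200, -4.3000). On A1, K sits at bearing 90° from C; an 89° counterclockwise sweep puts H at bearing 179°, so H = C + 4.3·(cos 179°, sin 179°) = (53.901, -4.2250). A1 meets HP tangentially, so CH is at right angles to HP, so HP runs along (−sin 179°, cos 179°); with |HP| = 23.9, P = (53.484, -28.121). Then |GP| = |P − G| = 60.426.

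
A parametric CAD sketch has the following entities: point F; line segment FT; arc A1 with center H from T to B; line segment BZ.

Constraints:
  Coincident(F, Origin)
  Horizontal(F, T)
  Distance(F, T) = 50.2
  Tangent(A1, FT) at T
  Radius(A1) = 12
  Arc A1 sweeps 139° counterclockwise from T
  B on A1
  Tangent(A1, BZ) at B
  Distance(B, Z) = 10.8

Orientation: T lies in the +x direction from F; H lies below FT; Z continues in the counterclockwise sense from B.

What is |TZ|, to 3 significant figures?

28.1

F is at the origin; F and T share the same y with |FT| = 50.2 and T on the +x side, so T = (50.2, 0.00). Tangency of A1 to FT means the radius HT is perpendicular to FT, so H = T + (0, -12) = (50.2, -12.0). On A1, T sits at bearing 90° from H; a 139° counterclockwise sweep puts B at bearing 229°, so B = H + 12.0·(cos 229°, sin 229°) = (42.3, -21.1). Tangency of A1 to BZ means the radius HB is perpendicular to BZ, so BZ runs along (−sin 229°, cos 229°); with |BZ| = 10.8, Z = (50.5, -28.1). Then |TZ| = |Z − T| = 28.1.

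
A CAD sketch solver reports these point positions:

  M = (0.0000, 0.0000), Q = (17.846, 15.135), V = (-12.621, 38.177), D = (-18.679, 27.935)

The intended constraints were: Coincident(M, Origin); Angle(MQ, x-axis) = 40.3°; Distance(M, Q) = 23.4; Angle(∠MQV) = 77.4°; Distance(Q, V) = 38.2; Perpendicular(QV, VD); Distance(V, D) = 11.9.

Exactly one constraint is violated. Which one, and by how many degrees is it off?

Perpendicular(QV, VD) — off by 6.50°.

M = (0.00, 0.00) ✓; MQ at 40.30° ✓; |MQ| = 23.40 ✓; ∠MQV = 77.40° ✓; |QV| = 38.20 ✓; ∠(QV, VD) = 96.50° ✗; |VD| = 11.90 ✓.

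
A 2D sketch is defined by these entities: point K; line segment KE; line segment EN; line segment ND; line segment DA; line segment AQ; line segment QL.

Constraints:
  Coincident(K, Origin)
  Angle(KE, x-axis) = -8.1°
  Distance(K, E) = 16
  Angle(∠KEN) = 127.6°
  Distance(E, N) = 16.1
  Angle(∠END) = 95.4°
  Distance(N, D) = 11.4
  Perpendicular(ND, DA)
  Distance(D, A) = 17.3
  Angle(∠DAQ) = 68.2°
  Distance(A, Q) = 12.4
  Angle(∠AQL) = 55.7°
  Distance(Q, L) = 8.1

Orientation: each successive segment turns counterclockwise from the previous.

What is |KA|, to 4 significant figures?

9.717

K is at the origin; KE runs at -8.1° with length 16.0, so E = (15.84, -2.254). ∠KEN = 127.6° gives EN at 44.30° from the x-axis; with |EN| = 16.1, N = (27.36, 8.990). ∠END = 95.4° gives ND at 128.9° from the x-axis; with |ND| = 11.4, D = (20.20, 17.86). ND is perpendicular to DA, so DA runs at -141.1°; with |DA| = 17.3, A = (6.741, 6.998). Then |KA| = |A − K| = 9.717.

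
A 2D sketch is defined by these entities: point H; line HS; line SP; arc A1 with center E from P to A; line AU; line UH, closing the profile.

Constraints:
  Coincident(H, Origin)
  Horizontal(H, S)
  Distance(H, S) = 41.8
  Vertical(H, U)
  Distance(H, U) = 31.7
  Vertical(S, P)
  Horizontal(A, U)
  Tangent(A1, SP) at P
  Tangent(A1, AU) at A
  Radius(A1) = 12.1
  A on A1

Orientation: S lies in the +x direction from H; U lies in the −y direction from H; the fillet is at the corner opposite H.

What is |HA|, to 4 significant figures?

43.44

H is at the origin; HS is horizontal with |HS| = 41.8 and S on the +x side, so S = (41.80, 0.000). HU is vertical with |HU| = 31.7 and U on the −y side, so U = (0.000, -31.70). The virtual corner opposite H is at (41.80, -31.70). The tangent condition forces EP to be normal to SP and A1 meets AU tangentially, so EA is at right angles to AU, with radius 12.1, so the center E sits 12.1 in from both sides at E = (29.70, -19.60). That places the tangent points at P = (41.80, -19.60) on SP and A = (29.70, -31.70) on AU. Then |HA| = |A − H| = 43.44.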